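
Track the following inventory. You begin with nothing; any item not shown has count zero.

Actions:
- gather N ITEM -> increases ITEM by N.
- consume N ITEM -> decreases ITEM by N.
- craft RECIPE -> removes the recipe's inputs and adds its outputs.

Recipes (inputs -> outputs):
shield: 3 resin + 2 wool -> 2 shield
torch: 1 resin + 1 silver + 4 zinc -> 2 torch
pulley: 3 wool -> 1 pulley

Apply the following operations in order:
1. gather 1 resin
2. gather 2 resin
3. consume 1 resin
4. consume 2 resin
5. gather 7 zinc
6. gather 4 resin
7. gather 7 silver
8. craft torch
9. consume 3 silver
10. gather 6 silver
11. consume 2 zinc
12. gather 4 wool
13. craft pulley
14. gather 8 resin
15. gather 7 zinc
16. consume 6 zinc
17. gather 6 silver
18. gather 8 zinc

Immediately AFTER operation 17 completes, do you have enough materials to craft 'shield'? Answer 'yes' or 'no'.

After 1 (gather 1 resin): resin=1
After 2 (gather 2 resin): resin=3
After 3 (consume 1 resin): resin=2
After 4 (consume 2 resin): (empty)
After 5 (gather 7 zinc): zinc=7
After 6 (gather 4 resin): resin=4 zinc=7
After 7 (gather 7 silver): resin=4 silver=7 zinc=7
After 8 (craft torch): resin=3 silver=6 torch=2 zinc=3
After 9 (consume 3 silver): resin=3 silver=3 torch=2 zinc=3
After 10 (gather 6 silver): resin=3 silver=9 torch=2 zinc=3
After 11 (consume 2 zinc): resin=3 silver=9 torch=2 zinc=1
After 12 (gather 4 wool): resin=3 silver=9 torch=2 wool=4 zinc=1
After 13 (craft pulley): pulley=1 resin=3 silver=9 torch=2 wool=1 zinc=1
After 14 (gather 8 resin): pulley=1 resin=11 silver=9 torch=2 wool=1 zinc=1
After 15 (gather 7 zinc): pulley=1 resin=11 silver=9 torch=2 wool=1 zinc=8
After 16 (consume 6 zinc): pulley=1 resin=11 silver=9 torch=2 wool=1 zinc=2
After 17 (gather 6 silver): pulley=1 resin=11 silver=15 torch=2 wool=1 zinc=2

Answer: no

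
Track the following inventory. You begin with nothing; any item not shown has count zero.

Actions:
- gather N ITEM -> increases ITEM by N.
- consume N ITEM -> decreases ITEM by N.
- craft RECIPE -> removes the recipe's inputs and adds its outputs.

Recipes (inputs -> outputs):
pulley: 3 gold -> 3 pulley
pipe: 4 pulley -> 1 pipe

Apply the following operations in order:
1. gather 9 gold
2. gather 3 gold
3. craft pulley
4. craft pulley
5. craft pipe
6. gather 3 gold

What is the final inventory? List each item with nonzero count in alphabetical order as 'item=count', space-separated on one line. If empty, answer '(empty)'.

After 1 (gather 9 gold): gold=9
After 2 (gather 3 gold): gold=12
After 3 (craft pulley): gold=9 pulley=3
After 4 (craft pulley): gold=6 pulley=6
After 5 (craft pipe): gold=6 pipe=1 pulley=2
After 6 (gather 3 gold): gold=9 pipe=1 pulley=2

Answer: gold=9 pipe=1 pulley=2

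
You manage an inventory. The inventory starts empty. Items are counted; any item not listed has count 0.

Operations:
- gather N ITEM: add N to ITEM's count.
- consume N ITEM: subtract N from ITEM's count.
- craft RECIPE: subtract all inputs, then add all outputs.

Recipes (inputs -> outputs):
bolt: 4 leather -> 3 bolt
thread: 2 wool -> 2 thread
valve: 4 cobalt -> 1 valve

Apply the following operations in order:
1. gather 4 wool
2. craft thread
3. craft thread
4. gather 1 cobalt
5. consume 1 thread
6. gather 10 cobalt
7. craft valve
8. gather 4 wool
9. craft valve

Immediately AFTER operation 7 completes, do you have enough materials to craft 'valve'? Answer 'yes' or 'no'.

After 1 (gather 4 wool): wool=4
After 2 (craft thread): thread=2 wool=2
After 3 (craft thread): thread=4
After 4 (gather 1 cobalt): cobalt=1 thread=4
After 5 (consume 1 thread): cobalt=1 thread=3
After 6 (gather 10 cobalt): cobalt=11 thread=3
After 7 (craft valve): cobalt=7 thread=3 valve=1

Answer: yes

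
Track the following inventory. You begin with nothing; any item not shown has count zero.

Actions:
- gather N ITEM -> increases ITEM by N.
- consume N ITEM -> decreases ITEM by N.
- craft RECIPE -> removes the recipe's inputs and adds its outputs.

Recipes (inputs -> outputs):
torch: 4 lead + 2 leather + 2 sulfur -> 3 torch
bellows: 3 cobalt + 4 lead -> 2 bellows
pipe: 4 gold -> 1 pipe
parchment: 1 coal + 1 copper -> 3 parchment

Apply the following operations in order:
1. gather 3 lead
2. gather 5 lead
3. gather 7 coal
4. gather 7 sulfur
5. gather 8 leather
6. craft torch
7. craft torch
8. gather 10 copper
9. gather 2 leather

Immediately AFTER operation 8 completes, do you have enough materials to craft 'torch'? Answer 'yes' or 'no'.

After 1 (gather 3 lead): lead=3
After 2 (gather 5 lead): lead=8
After 3 (gather 7 coal): coal=7 lead=8
After 4 (gather 7 sulfur): coal=7 lead=8 sulfur=7
After 5 (gather 8 leather): coal=7 lead=8 leather=8 sulfur=7
After 6 (craft torch): coal=7 lead=4 leather=6 sulfur=5 torch=3
After 7 (craft torch): coal=7 leather=4 sulfur=3 torch=6
After 8 (gather 10 copper): coal=7 copper=10 leather=4 sulfur=3 torch=6

Answer: no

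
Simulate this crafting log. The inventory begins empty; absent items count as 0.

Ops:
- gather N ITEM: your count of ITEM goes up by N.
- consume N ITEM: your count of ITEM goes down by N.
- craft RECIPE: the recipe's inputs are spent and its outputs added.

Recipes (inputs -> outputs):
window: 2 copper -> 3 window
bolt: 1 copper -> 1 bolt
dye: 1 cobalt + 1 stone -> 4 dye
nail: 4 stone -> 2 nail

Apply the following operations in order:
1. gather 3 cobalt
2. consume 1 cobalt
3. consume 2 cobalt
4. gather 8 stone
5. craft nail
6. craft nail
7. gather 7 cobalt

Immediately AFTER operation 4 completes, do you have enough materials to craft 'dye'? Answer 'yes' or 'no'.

After 1 (gather 3 cobalt): cobalt=3
After 2 (consume 1 cobalt): cobalt=2
After 3 (consume 2 cobalt): (empty)
After 4 (gather 8 stone): stone=8

Answer: no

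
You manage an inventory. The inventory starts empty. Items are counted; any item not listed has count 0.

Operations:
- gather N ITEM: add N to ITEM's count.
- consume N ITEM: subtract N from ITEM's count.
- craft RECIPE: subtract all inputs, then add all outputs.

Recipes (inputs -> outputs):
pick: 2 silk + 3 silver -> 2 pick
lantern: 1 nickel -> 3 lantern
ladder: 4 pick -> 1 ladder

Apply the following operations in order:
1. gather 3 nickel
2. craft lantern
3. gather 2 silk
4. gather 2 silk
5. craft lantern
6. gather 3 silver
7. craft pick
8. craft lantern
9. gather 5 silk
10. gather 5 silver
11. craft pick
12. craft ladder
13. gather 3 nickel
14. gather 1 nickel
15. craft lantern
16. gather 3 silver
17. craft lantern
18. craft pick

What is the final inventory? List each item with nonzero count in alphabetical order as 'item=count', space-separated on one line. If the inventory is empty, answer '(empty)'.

After 1 (gather 3 nickel): nickel=3
After 2 (craft lantern): lantern=3 nickel=2
After 3 (gather 2 silk): lantern=3 nickel=2 silk=2
After 4 (gather 2 silk): lantern=3 nickel=2 silk=4
After 5 (craft lantern): lantern=6 nickel=1 silk=4
After 6 (gather 3 silver): lantern=6 nickel=1 silk=4 silver=3
After 7 (craft pick): lantern=6 nickel=1 pick=2 silk=2
After 8 (craft lantern): lantern=9 pick=2 silk=2
After 9 (gather 5 silk): lantern=9 pick=2 silk=7
After 10 (gather 5 silver): lantern=9 pick=2 silk=7 silver=5
After 11 (craft pick): lantern=9 pick=4 silk=5 silver=2
After 12 (craft ladder): ladder=1 lantern=9 silk=5 silver=2
After 13 (gather 3 nickel): ladder=1 lantern=9 nickel=3 silk=5 silver=2
After 14 (gather 1 nickel): ladder=1 lantern=9 nickel=4 silk=5 silver=2
After 15 (craft lantern): ladder=1 lantern=12 nickel=3 silk=5 silver=2
After 16 (gather 3 silver): ladder=1 lantern=12 nickel=3 silk=5 silver=5
After 17 (craft lantern): ladder=1 lantern=15 nickel=2 silk=5 silver=5
After 18 (craft pick): ladder=1 lantern=15 nickel=2 pick=2 silk=3 silver=2

Answer: ladder=1 lantern=15 nickel=2 pick=2 silk=3 silver=2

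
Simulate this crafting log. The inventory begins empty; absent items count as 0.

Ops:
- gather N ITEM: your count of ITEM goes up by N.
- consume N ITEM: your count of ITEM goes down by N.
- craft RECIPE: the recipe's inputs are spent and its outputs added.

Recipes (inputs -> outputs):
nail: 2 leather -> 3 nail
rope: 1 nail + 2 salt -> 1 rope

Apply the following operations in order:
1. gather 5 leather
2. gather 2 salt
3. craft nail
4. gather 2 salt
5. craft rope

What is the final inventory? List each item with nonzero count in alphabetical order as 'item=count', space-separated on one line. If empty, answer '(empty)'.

After 1 (gather 5 leather): leather=5
After 2 (gather 2 salt): leather=5 salt=2
After 3 (craft nail): leather=3 nail=3 salt=2
After 4 (gather 2 salt): leather=3 nail=3 salt=4
After 5 (craft rope): leather=3 nail=2 rope=1 salt=2

Answer: leather=3 nail=2 rope=1 salt=2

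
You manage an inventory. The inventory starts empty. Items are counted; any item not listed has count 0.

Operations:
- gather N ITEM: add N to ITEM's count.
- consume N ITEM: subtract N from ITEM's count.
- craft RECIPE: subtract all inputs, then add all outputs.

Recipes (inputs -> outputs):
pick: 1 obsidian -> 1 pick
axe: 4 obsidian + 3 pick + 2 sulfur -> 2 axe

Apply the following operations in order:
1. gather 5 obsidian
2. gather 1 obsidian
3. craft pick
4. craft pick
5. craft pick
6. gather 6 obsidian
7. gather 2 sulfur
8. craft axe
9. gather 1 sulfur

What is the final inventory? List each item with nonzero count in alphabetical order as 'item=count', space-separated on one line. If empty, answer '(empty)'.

After 1 (gather 5 obsidian): obsidian=5
After 2 (gather 1 obsidian): obsidian=6
After 3 (craft pick): obsidian=5 pick=1
After 4 (craft pick): obsidian=4 pick=2
After 5 (craft pick): obsidian=3 pick=3
After 6 (gather 6 obsidian): obsidian=9 pick=3
After 7 (gather 2 sulfur): obsidian=9 pick=3 sulfur=2
After 8 (craft axe): axe=2 obsidian=5
After 9 (gather 1 sulfur): axe=2 obsidian=5 sulfur=1

Answer: axe=2 obsidian=5 sulfur=1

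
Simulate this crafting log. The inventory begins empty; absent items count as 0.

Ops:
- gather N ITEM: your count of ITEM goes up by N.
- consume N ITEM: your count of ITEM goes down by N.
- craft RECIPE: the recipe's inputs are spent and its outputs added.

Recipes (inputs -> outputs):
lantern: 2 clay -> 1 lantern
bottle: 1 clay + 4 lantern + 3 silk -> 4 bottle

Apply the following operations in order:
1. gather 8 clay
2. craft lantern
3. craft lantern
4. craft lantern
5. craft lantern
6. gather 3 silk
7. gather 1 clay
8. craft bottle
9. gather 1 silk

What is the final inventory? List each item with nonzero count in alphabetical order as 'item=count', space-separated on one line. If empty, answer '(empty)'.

Answer: bottle=4 silk=1

Derivation:
After 1 (gather 8 clay): clay=8
After 2 (craft lantern): clay=6 lantern=1
After 3 (craft lantern): clay=4 lantern=2
After 4 (craft lantern): clay=2 lantern=3
After 5 (craft lantern): lantern=4
After 6 (gather 3 silk): lantern=4 silk=3
After 7 (gather 1 clay): clay=1 lantern=4 silk=3
After 8 (craft bottle): bottle=4
After 9 (gather 1 silk): bottle=4 silk=1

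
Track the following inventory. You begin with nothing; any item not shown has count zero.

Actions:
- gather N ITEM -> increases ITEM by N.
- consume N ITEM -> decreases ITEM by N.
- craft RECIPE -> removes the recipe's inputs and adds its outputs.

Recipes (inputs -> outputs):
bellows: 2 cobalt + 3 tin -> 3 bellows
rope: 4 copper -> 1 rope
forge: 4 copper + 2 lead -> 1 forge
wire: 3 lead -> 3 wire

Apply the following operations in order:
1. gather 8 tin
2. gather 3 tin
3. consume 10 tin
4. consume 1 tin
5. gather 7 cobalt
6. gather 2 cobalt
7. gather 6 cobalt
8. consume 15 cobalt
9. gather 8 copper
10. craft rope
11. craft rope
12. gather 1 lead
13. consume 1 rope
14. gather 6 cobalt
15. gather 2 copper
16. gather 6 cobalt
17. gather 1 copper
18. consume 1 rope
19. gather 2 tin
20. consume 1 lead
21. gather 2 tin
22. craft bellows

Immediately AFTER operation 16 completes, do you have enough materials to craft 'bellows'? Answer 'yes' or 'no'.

After 1 (gather 8 tin): tin=8
After 2 (gather 3 tin): tin=11
After 3 (consume 10 tin): tin=1
After 4 (consume 1 tin): (empty)
After 5 (gather 7 cobalt): cobalt=7
After 6 (gather 2 cobalt): cobalt=9
After 7 (gather 6 cobalt): cobalt=15
After 8 (consume 15 cobalt): (empty)
After 9 (gather 8 copper): copper=8
After 10 (craft rope): copper=4 rope=1
After 11 (craft rope): rope=2
After 12 (gather 1 lead): lead=1 rope=2
After 13 (consume 1 rope): lead=1 rope=1
After 14 (gather 6 cobalt): cobalt=6 lead=1 rope=1
After 15 (gather 2 copper): cobalt=6 copper=2 lead=1 rope=1
After 16 (gather 6 cobalt): cobalt=12 copper=2 lead=1 rope=1

Answer: no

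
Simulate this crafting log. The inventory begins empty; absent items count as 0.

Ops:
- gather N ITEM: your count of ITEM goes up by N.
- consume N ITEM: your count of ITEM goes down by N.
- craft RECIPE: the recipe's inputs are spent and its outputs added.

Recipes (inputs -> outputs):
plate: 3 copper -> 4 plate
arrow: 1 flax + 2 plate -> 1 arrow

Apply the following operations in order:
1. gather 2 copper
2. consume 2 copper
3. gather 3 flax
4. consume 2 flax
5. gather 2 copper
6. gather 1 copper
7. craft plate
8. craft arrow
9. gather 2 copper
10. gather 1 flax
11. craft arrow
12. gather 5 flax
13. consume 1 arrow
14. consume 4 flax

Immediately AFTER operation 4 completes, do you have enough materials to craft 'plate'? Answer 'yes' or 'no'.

Answer: no

Derivation:
After 1 (gather 2 copper): copper=2
After 2 (consume 2 copper): (empty)
After 3 (gather 3 flax): flax=3
After 4 (consume 2 flax): flax=1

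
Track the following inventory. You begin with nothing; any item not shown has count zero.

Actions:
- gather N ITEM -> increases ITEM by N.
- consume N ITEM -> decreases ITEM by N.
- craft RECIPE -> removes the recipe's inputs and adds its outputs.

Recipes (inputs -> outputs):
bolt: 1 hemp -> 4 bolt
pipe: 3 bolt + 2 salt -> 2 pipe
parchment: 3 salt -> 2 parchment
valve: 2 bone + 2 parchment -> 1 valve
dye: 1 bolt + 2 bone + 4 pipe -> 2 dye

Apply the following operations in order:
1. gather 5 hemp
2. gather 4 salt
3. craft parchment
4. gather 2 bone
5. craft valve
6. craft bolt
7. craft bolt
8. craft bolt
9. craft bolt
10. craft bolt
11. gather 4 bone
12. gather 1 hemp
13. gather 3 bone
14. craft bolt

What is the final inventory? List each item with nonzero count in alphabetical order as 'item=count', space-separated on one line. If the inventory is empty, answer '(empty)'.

Answer: bolt=24 bone=7 salt=1 valve=1

Derivation:
After 1 (gather 5 hemp): hemp=5
After 2 (gather 4 salt): hemp=5 salt=4
After 3 (craft parchment): hemp=5 parchment=2 salt=1
After 4 (gather 2 bone): bone=2 hemp=5 parchment=2 salt=1
After 5 (craft valve): hemp=5 salt=1 valve=1
After 6 (craft bolt): bolt=4 hemp=4 salt=1 valve=1
After 7 (craft bolt): bolt=8 hemp=3 salt=1 valve=1
After 8 (craft bolt): bolt=12 hemp=2 salt=1 valve=1
After 9 (craft bolt): bolt=16 hemp=1 salt=1 valve=1
After 10 (craft bolt): bolt=20 salt=1 valve=1
After 11 (gather 4 bone): bolt=20 bone=4 salt=1 valve=1
After 12 (gather 1 hemp): bolt=20 bone=4 hemp=1 salt=1 valve=1
After 13 (gather 3 bone): bolt=20 bone=7 hemp=1 salt=1 valve=1
After 14 (craft bolt): bolt=24 bone=7 salt=1 valve=1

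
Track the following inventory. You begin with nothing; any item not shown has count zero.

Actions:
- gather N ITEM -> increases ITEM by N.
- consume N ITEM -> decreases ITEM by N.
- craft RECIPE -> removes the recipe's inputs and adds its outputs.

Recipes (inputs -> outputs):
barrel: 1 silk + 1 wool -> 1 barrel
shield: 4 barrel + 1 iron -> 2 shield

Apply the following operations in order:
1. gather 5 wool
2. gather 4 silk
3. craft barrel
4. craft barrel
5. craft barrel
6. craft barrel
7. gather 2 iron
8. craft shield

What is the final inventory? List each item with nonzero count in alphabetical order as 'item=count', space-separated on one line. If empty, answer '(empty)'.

After 1 (gather 5 wool): wool=5
After 2 (gather 4 silk): silk=4 wool=5
After 3 (craft barrel): barrel=1 silk=3 wool=4
After 4 (craft barrel): barrel=2 silk=2 wool=3
After 5 (craft barrel): barrel=3 silk=1 wool=2
After 6 (craft barrel): barrel=4 wool=1
After 7 (gather 2 iron): barrel=4 iron=2 wool=1
After 8 (craft shield): iron=1 shield=2 wool=1

Answer: iron=1 shield=2 wool=1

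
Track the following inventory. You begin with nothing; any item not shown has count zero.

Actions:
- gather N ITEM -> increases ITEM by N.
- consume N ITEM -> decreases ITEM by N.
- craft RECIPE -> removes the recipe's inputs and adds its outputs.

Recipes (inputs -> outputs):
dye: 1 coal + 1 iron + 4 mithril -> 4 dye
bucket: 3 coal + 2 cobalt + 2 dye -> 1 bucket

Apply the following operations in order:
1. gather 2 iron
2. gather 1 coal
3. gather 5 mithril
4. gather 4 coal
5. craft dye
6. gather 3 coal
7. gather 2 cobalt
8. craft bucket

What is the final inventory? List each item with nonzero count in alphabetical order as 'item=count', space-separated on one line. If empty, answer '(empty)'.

Answer: bucket=1 coal=4 dye=2 iron=1 mithril=1

Derivation:
After 1 (gather 2 iron): iron=2
After 2 (gather 1 coal): coal=1 iron=2
After 3 (gather 5 mithril): coal=1 iron=2 mithril=5
After 4 (gather 4 coal): coal=5 iron=2 mithril=5
After 5 (craft dye): coal=4 dye=4 iron=1 mithril=1
After 6 (gather 3 coal): coal=7 dye=4 iron=1 mithril=1
After 7 (gather 2 cobalt): coal=7 cobalt=2 dye=4 iron=1 mithril=1
After 8 (craft bucket): bucket=1 coal=4 dye=2 iron=1 mithril=1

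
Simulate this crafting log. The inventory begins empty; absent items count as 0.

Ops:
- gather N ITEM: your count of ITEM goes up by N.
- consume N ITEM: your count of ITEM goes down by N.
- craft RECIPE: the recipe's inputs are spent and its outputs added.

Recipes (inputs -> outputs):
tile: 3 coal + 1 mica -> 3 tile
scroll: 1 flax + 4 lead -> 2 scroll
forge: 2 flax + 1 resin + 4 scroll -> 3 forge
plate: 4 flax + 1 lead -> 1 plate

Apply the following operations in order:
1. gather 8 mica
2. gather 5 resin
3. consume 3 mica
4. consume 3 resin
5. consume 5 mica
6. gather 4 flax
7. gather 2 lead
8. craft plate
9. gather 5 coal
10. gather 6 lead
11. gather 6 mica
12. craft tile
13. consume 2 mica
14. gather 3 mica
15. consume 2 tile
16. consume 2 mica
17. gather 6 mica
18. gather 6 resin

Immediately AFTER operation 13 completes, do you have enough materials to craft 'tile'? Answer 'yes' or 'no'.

After 1 (gather 8 mica): mica=8
After 2 (gather 5 resin): mica=8 resin=5
After 3 (consume 3 mica): mica=5 resin=5
After 4 (consume 3 resin): mica=5 resin=2
After 5 (consume 5 mica): resin=2
After 6 (gather 4 flax): flax=4 resin=2
After 7 (gather 2 lead): flax=4 lead=2 resin=2
After 8 (craft plate): lead=1 plate=1 resin=2
After 9 (gather 5 coal): coal=5 lead=1 plate=1 resin=2
After 10 (gather 6 lead): coal=5 lead=7 plate=1 resin=2
After 11 (gather 6 mica): coal=5 lead=7 mica=6 plate=1 resin=2
After 12 (craft tile): coal=2 lead=7 mica=5 plate=1 resin=2 tile=3
After 13 (consume 2 mica): coal=2 lead=7 mica=3 plate=1 resin=2 tile=3

Answer: no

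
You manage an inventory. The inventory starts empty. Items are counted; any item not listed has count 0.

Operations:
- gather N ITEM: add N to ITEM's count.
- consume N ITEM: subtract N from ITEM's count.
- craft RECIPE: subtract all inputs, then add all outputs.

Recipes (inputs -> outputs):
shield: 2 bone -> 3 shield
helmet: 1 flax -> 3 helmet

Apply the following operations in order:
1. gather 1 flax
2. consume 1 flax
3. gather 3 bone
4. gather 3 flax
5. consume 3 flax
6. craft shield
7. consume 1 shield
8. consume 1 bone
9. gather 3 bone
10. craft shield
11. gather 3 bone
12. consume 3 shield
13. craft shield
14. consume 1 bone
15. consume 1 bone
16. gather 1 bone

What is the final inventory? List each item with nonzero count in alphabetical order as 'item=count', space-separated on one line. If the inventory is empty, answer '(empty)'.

Answer: bone=1 shield=5

Derivation:
After 1 (gather 1 flax): flax=1
After 2 (consume 1 flax): (empty)
After 3 (gather 3 bone): bone=3
After 4 (gather 3 flax): bone=3 flax=3
After 5 (consume 3 flax): bone=3
After 6 (craft shield): bone=1 shield=3
After 7 (consume 1 shield): bone=1 shield=2
After 8 (consume 1 bone): shield=2
After 9 (gather 3 bone): bone=3 shield=2
After 10 (craft shield): bone=1 shield=5
After 11 (gather 3 bone): bone=4 shield=5
After 12 (consume 3 shield): bone=4 shield=2
After 13 (craft shield): bone=2 shield=5
After 14 (consume 1 bone): bone=1 shield=5
After 15 (consume 1 bone): shield=5
After 16 (gather 1 bone): bone=1 shield=5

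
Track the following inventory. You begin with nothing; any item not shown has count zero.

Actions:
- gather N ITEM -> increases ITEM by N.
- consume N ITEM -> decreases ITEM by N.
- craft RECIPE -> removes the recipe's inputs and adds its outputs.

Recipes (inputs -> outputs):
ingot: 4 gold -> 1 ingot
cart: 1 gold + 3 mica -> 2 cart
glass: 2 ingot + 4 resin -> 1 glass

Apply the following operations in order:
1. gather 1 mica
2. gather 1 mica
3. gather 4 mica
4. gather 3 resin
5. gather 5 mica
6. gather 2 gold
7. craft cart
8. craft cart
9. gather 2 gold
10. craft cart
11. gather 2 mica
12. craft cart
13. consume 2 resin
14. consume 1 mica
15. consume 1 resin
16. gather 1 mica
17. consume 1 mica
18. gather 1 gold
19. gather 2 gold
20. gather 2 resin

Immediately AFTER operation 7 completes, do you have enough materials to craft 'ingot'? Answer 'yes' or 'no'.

Answer: no

Derivation:
After 1 (gather 1 mica): mica=1
After 2 (gather 1 mica): mica=2
After 3 (gather 4 mica): mica=6
After 4 (gather 3 resin): mica=6 resin=3
After 5 (gather 5 mica): mica=11 resin=3
After 6 (gather 2 gold): gold=2 mica=11 resin=3
After 7 (craft cart): cart=2 gold=1 mica=8 resin=3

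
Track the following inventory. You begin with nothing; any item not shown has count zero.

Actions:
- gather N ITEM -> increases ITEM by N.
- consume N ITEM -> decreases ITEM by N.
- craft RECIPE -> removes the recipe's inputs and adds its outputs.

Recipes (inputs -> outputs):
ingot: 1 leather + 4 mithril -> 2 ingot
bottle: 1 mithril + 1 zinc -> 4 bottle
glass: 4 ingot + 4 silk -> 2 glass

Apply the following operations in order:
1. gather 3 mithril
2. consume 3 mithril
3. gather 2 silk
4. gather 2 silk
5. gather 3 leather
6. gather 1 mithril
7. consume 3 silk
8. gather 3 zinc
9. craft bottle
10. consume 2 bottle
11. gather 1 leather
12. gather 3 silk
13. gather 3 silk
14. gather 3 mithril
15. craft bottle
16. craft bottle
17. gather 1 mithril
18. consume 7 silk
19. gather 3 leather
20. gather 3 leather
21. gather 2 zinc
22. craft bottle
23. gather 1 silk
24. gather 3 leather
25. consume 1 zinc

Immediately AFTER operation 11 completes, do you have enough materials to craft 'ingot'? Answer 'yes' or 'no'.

Answer: no

Derivation:
After 1 (gather 3 mithril): mithril=3
After 2 (consume 3 mithril): (empty)
After 3 (gather 2 silk): silk=2
After 4 (gather 2 silk): silk=4
After 5 (gather 3 leather): leather=3 silk=4
After 6 (gather 1 mithril): leather=3 mithril=1 silk=4
After 7 (consume 3 silk): leather=3 mithril=1 silk=1
After 8 (gather 3 zinc): leather=3 mithril=1 silk=1 zinc=3
After 9 (craft bottle): bottle=4 leather=3 silk=1 zinc=2
After 10 (consume 2 bottle): bottle=2 leather=3 silk=1 zinc=2
After 11 (gather 1 leather): bottle=2 leather=4 silk=1 zinc=2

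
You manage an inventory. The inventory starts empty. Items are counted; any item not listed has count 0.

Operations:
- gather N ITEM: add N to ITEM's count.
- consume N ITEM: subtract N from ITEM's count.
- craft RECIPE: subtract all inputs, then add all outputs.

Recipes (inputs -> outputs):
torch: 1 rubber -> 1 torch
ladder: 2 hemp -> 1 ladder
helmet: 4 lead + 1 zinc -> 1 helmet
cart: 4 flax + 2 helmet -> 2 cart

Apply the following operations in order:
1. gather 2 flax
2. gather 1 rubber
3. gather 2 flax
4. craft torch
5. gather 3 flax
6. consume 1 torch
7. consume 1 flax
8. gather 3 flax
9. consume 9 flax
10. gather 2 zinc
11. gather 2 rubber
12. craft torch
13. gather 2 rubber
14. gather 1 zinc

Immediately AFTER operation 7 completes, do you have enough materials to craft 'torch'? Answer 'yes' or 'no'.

Answer: no

Derivation:
After 1 (gather 2 flax): flax=2
After 2 (gather 1 rubber): flax=2 rubber=1
After 3 (gather 2 flax): flax=4 rubber=1
After 4 (craft torch): flax=4 torch=1
After 5 (gather 3 flax): flax=7 torch=1
After 6 (consume 1 torch): flax=7
After 7 (consume 1 flax): flax=6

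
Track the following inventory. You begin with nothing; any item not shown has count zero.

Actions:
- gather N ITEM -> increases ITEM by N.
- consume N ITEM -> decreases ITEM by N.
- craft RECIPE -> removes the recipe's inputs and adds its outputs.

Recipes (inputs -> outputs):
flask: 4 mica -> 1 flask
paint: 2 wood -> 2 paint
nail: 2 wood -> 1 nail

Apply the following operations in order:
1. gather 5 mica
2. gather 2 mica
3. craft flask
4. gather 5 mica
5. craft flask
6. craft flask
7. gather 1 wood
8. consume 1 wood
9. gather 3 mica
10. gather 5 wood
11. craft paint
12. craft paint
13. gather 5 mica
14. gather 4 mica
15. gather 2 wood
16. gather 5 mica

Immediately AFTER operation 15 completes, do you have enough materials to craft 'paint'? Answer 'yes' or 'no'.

After 1 (gather 5 mica): mica=5
After 2 (gather 2 mica): mica=7
After 3 (craft flask): flask=1 mica=3
After 4 (gather 5 mica): flask=1 mica=8
After 5 (craft flask): flask=2 mica=4
After 6 (craft flask): flask=3
After 7 (gather 1 wood): flask=3 wood=1
After 8 (consume 1 wood): flask=3
After 9 (gather 3 mica): flask=3 mica=3
After 10 (gather 5 wood): flask=3 mica=3 wood=5
After 11 (craft paint): flask=3 mica=3 paint=2 wood=3
After 12 (craft paint): flask=3 mica=3 paint=4 wood=1
After 13 (gather 5 mica): flask=3 mica=8 paint=4 wood=1
After 14 (gather 4 mica): flask=3 mica=12 paint=4 wood=1
After 15 (gather 2 wood): flask=3 mica=12 paint=4 wood=3

Answer: yes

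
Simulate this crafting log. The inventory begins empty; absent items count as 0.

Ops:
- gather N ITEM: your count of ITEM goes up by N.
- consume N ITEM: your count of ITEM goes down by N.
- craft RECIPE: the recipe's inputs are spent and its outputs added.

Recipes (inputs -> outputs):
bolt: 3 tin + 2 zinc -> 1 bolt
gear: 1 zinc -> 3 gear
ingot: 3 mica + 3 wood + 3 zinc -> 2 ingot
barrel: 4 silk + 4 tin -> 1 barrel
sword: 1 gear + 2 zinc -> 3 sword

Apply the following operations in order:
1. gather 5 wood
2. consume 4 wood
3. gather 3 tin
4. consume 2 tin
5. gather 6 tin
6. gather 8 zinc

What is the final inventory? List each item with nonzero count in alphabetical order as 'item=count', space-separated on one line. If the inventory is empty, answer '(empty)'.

Answer: tin=7 wood=1 zinc=8

Derivation:
After 1 (gather 5 wood): wood=5
After 2 (consume 4 wood): wood=1
After 3 (gather 3 tin): tin=3 wood=1
After 4 (consume 2 tin): tin=1 wood=1
After 5 (gather 6 tin): tin=7 wood=1
After 6 (gather 8 zinc): tin=7 wood=1 zinc=8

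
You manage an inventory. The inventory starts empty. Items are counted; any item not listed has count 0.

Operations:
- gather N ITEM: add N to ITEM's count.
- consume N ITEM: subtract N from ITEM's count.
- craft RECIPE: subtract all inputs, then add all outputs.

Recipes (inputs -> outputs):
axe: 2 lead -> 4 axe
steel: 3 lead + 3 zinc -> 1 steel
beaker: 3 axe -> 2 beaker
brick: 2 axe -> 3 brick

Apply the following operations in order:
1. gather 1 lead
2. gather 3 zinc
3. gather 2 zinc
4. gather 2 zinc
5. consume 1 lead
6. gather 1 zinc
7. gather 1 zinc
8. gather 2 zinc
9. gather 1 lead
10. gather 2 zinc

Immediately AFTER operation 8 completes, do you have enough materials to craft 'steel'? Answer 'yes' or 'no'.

After 1 (gather 1 lead): lead=1
After 2 (gather 3 zinc): lead=1 zinc=3
After 3 (gather 2 zinc): lead=1 zinc=5
After 4 (gather 2 zinc): lead=1 zinc=7
After 5 (consume 1 lead): zinc=7
After 6 (gather 1 zinc): zinc=8
After 7 (gather 1 zinc): zinc=9
After 8 (gather 2 zinc): zinc=11

Answer: no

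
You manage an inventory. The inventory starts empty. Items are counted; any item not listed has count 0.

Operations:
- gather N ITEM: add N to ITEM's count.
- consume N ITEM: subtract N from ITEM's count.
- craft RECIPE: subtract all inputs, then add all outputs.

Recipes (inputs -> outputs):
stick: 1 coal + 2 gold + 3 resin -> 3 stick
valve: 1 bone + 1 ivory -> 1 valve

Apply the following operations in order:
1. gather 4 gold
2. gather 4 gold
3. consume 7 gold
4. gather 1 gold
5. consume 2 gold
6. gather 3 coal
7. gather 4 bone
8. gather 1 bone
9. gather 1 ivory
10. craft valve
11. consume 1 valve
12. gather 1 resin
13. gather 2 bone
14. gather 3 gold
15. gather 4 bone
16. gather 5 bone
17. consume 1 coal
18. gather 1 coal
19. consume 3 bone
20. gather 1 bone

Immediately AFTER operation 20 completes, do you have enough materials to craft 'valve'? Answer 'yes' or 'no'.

After 1 (gather 4 gold): gold=4
After 2 (gather 4 gold): gold=8
After 3 (consume 7 gold): gold=1
After 4 (gather 1 gold): gold=2
After 5 (consume 2 gold): (empty)
After 6 (gather 3 coal): coal=3
After 7 (gather 4 bone): bone=4 coal=3
After 8 (gather 1 bone): bone=5 coal=3
After 9 (gather 1 ivory): bone=5 coal=3 ivory=1
After 10 (craft valve): bone=4 coal=3 valve=1
After 11 (consume 1 valve): bone=4 coal=3
After 12 (gather 1 resin): bone=4 coal=3 resin=1
After 13 (gather 2 bone): bone=6 coal=3 resin=1
After 14 (gather 3 gold): bone=6 coal=3 gold=3 resin=1
After 15 (gather 4 bone): bone=10 coal=3 gold=3 resin=1
After 16 (gather 5 bone): bone=15 coal=3 gold=3 resin=1
After 17 (consume 1 coal): bone=15 coal=2 gold=3 resin=1
After 18 (gather 1 coal): bone=15 coal=3 gold=3 resin=1
After 19 (consume 3 bone): bone=12 coal=3 gold=3 resin=1
After 20 (gather 1 bone): bone=13 coal=3 gold=3 resin=1

Answer: no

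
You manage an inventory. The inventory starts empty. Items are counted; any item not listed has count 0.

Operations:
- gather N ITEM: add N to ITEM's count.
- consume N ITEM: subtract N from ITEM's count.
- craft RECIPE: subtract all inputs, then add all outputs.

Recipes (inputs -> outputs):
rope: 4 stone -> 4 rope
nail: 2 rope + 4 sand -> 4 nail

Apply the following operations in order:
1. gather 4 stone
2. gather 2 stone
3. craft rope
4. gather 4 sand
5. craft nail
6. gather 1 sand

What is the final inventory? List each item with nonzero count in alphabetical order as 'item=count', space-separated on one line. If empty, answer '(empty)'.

Answer: nail=4 rope=2 sand=1 stone=2

Derivation:
After 1 (gather 4 stone): stone=4
After 2 (gather 2 stone): stone=6
After 3 (craft rope): rope=4 stone=2
After 4 (gather 4 sand): rope=4 sand=4 stone=2
After 5 (craft nail): nail=4 rope=2 stone=2
After 6 (gather 1 sand): nail=4 rope=2 sand=1 stone=2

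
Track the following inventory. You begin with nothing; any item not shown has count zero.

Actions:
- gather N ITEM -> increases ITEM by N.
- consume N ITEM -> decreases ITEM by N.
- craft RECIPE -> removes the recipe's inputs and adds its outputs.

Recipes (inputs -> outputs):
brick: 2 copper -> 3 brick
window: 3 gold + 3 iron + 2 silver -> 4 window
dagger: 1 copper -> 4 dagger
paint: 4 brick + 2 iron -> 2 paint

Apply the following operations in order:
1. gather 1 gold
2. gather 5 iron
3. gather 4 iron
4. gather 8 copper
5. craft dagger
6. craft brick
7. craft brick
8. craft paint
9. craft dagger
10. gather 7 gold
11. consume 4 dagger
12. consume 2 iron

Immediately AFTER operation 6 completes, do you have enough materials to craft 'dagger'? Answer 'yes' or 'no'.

Answer: yes

Derivation:
After 1 (gather 1 gold): gold=1
After 2 (gather 5 iron): gold=1 iron=5
After 3 (gather 4 iron): gold=1 iron=9
After 4 (gather 8 copper): copper=8 gold=1 iron=9
After 5 (craft dagger): copper=7 dagger=4 gold=1 iron=9
After 6 (craft brick): brick=3 copper=5 dagger=4 gold=1 iron=9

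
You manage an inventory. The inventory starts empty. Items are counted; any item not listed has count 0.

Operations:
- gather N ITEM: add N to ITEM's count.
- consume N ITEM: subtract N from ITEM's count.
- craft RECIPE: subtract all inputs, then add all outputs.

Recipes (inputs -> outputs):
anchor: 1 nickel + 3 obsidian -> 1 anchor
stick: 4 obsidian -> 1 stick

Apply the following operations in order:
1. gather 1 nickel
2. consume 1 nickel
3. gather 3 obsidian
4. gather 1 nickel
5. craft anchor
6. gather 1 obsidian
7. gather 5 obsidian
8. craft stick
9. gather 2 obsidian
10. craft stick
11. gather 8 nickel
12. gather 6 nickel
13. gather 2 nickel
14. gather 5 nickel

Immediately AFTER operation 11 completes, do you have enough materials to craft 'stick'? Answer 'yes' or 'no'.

After 1 (gather 1 nickel): nickel=1
After 2 (consume 1 nickel): (empty)
After 3 (gather 3 obsidian): obsidian=3
After 4 (gather 1 nickel): nickel=1 obsidian=3
After 5 (craft anchor): anchor=1
After 6 (gather 1 obsidian): anchor=1 obsidian=1
After 7 (gather 5 obsidian): anchor=1 obsidian=6
After 8 (craft stick): anchor=1 obsidian=2 stick=1
After 9 (gather 2 obsidian): anchor=1 obsidian=4 stick=1
After 10 (craft stick): anchor=1 stick=2
After 11 (gather 8 nickel): anchor=1 nickel=8 stick=2

Answer: no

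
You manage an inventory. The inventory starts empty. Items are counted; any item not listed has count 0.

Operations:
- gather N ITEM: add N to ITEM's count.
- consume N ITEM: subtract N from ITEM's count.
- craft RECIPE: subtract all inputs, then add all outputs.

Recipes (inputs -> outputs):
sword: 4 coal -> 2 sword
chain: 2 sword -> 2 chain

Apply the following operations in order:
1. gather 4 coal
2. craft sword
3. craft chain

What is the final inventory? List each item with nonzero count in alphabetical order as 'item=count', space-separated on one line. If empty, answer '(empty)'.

Answer: chain=2

Derivation:
After 1 (gather 4 coal): coal=4
After 2 (craft sword): sword=2
After 3 (craft chain): chain=2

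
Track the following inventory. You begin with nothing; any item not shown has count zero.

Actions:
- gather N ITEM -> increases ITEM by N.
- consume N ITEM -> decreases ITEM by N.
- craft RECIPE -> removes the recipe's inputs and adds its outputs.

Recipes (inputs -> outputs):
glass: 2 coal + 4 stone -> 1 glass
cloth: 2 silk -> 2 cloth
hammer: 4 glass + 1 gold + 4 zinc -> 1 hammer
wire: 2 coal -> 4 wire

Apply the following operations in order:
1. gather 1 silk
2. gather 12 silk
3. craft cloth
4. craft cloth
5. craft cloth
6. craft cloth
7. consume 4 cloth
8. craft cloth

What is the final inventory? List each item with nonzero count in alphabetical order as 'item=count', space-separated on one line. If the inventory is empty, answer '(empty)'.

Answer: cloth=6 silk=3

Derivation:
After 1 (gather 1 silk): silk=1
After 2 (gather 12 silk): silk=13
After 3 (craft cloth): cloth=2 silk=11
After 4 (craft cloth): cloth=4 silk=9
After 5 (craft cloth): cloth=6 silk=7
After 6 (craft cloth): cloth=8 silk=5
After 7 (consume 4 cloth): cloth=4 silk=5
After 8 (craft cloth): cloth=6 silk=3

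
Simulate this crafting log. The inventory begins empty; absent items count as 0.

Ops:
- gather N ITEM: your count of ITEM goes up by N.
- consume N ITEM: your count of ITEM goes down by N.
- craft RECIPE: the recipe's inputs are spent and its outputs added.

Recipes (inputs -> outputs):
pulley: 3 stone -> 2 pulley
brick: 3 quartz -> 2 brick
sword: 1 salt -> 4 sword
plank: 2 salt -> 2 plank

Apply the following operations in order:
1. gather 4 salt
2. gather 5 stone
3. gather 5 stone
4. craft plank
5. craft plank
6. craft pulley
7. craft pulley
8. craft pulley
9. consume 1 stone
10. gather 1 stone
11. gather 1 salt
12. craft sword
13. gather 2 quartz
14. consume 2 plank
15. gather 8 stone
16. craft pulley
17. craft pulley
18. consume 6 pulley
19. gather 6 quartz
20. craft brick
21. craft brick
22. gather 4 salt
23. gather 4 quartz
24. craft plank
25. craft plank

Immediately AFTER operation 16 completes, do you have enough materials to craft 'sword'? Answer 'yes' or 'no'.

After 1 (gather 4 salt): salt=4
After 2 (gather 5 stone): salt=4 stone=5
After 3 (gather 5 stone): salt=4 stone=10
After 4 (craft plank): plank=2 salt=2 stone=10
After 5 (craft plank): plank=4 stone=10
After 6 (craft pulley): plank=4 pulley=2 stone=7
After 7 (craft pulley): plank=4 pulley=4 stone=4
After 8 (craft pulley): plank=4 pulley=6 stone=1
After 9 (consume 1 stone): plank=4 pulley=6
After 10 (gather 1 stone): plank=4 pulley=6 stone=1
After 11 (gather 1 salt): plank=4 pulley=6 salt=1 stone=1
After 12 (craft sword): plank=4 pulley=6 stone=1 sword=4
After 13 (gather 2 quartz): plank=4 pulley=6 quartz=2 stone=1 sword=4
After 14 (consume 2 plank): plank=2 pulley=6 quartz=2 stone=1 sword=4
After 15 (gather 8 stone): plank=2 pulley=6 quartz=2 stone=9 sword=4
After 16 (craft pulley): plank=2 pulley=8 quartz=2 stone=6 sword=4

Answer: no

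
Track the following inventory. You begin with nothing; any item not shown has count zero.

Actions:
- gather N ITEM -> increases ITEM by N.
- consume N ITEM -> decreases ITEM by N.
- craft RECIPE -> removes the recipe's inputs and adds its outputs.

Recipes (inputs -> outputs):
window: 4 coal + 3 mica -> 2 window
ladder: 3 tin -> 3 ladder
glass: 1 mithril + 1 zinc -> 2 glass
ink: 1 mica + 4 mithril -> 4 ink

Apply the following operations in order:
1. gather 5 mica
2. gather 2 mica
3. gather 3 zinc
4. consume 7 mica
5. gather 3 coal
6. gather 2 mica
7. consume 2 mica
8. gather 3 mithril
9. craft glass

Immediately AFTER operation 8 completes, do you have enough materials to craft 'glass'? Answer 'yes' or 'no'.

Answer: yes

Derivation:
After 1 (gather 5 mica): mica=5
After 2 (gather 2 mica): mica=7
After 3 (gather 3 zinc): mica=7 zinc=3
After 4 (consume 7 mica): zinc=3
After 5 (gather 3 coal): coal=3 zinc=3
After 6 (gather 2 mica): coal=3 mica=2 zinc=3
After 7 (consume 2 mica): coal=3 zinc=3
After 8 (gather 3 mithril): coal=3 mithril=3 zinc=3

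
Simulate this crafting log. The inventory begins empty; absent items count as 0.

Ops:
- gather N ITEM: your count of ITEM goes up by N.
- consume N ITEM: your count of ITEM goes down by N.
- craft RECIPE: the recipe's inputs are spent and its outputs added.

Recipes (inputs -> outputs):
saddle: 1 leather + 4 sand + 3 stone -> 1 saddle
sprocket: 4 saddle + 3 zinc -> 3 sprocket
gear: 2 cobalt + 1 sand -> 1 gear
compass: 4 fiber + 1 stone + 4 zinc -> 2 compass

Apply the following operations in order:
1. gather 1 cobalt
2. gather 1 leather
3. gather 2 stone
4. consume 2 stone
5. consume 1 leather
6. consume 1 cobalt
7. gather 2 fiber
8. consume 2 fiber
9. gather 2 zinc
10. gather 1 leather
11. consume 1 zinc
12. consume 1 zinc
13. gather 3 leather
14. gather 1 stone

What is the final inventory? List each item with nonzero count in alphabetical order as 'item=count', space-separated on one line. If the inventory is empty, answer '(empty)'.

Answer: leather=4 stone=1

Derivation:
After 1 (gather 1 cobalt): cobalt=1
After 2 (gather 1 leather): cobalt=1 leather=1
After 3 (gather 2 stone): cobalt=1 leather=1 stone=2
After 4 (consume 2 stone): cobalt=1 leather=1
After 5 (consume 1 leather): cobalt=1
After 6 (consume 1 cobalt): (empty)
After 7 (gather 2 fiber): fiber=2
After 8 (consume 2 fiber): (empty)
After 9 (gather 2 zinc): zinc=2
After 10 (gather 1 leather): leather=1 zinc=2
After 11 (consume 1 zinc): leather=1 zinc=1
After 12 (consume 1 zinc): leather=1
After 13 (gather 3 leather): leather=4
After 14 (gather 1 stone): leather=4 stone=1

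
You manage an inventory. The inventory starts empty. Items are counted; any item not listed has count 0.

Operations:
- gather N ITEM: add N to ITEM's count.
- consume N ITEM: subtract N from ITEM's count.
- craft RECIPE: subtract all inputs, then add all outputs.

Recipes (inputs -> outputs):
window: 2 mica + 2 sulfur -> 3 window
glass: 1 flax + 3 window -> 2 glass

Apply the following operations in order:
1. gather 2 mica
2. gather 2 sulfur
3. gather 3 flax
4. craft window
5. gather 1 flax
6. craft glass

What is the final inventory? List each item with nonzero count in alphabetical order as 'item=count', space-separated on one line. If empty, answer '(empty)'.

Answer: flax=3 glass=2

Derivation:
After 1 (gather 2 mica): mica=2
After 2 (gather 2 sulfur): mica=2 sulfur=2
After 3 (gather 3 flax): flax=3 mica=2 sulfur=2
After 4 (craft window): flax=3 window=3
After 5 (gather 1 flax): flax=4 window=3
After 6 (craft glass): flax=3 glass=2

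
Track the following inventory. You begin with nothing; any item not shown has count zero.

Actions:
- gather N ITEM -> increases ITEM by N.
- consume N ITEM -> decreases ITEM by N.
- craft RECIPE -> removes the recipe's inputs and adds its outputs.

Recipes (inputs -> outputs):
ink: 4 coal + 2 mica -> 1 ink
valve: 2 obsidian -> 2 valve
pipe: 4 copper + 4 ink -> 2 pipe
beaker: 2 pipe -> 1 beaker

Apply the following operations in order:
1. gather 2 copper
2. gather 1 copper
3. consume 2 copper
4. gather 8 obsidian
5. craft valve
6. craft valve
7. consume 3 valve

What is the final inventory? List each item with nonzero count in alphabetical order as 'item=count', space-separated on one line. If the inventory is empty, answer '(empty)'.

Answer: copper=1 obsidian=4 valve=1

Derivation:
After 1 (gather 2 copper): copper=2
After 2 (gather 1 copper): copper=3
After 3 (consume 2 copper): copper=1
After 4 (gather 8 obsidian): copper=1 obsidian=8
After 5 (craft valve): copper=1 obsidian=6 valve=2
After 6 (craft valve): copper=1 obsidian=4 valve=4
After 7 (consume 3 valve): copper=1 obsidian=4 valve=1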